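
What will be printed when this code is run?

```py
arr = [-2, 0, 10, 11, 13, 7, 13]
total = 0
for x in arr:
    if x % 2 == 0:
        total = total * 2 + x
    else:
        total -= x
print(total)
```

x=-2: even, total = 0*2+(-2) = -2
x=0: even, total = (-2)*2+0 = -4
x=10: even, total = (-4)*2+10 = 2
x=11: not even, total = 2-11 = -9
x=13: not even, total = (-9)-13 = -22
x=7: not even, total = (-22)-7 = -29
x=13: not even, total = (-29)-13 = -42

-42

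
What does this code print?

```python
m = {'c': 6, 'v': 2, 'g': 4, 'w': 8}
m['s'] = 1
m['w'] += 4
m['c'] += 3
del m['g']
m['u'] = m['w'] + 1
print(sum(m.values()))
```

37

m['s'] = 1 → {'c': 6, 'v': 2, 'g': 4, 'w': 8, 's': 1}
m['w'] = 8+4 = 12 → {'c': 6, 'v': 2, 'g': 4, 'w': 12, 's': 1}
m['c'] = 6+3 = 9 → {'c': 9, 'v': 2, 'g': 4, 'w': 12, 's': 1}
del 'g' → {'c': 9, 'v': 2, 'w': 12, 's': 1}
m['u'] = m['w']+1 = 13 → {'c': 9, 'v': 2, 'w': 12, 's': 1, 'u': 13}
sum of values = 37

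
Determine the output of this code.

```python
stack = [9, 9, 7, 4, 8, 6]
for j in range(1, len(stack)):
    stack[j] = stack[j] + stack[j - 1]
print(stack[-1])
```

43

j=1: stack[1] = 9+9 = 18 → [9, 18, 7, 4, 8, 6]
j=2: stack[2] = 7+18 = 25 → [9, 18, 25, 4, 8, 6]
j=3: stack[3] = 4+25 = 29 → [9, 18, 25, 29, 8, 6]
j=4: stack[4] = 8+29 = 37 → [9, 18, 25, 29, 37, 6]
j=5: stack[5] = 6+37 = 43 → [9, 18, 25, 29, 37, 43]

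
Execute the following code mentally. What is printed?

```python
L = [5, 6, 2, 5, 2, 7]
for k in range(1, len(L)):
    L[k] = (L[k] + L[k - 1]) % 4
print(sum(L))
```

k=1: L[1] = (6+5)%4 = 3 → [5, 3, 2, 5, 2, 7]
k=2: L[2] = (2+3)%4 = 1 → [5, 3, 1, 5, 2, 7]
k=3: L[3] = (5+1)%4 = 2 → [5, 3, 1, 2, 2, 7]
k=4: L[4] = (2+2)%4 = 0 → [5, 3, 1, 2, 0, 7]
k=5: L[5] = (7+0)%4 = 3 → [5, 3, 1, 2, 0, 3]
sum = 14

14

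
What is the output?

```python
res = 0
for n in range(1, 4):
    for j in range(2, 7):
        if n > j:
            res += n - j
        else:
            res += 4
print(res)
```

n=1,j=2: not 1>2, res = 0+4 = 4
n=1,j=3: not 1>3, res = 4+4 = 8
n=1,j=4: not 1>4, res = 8+4 = 12
n=1,j=5: not 1>5, res = 12+4 = 16
n=1,j=6: not 1>6, res = 16+4 = 20
n=2,j=2: not 2>2, res = 20+4 = 24
n=2,j=3: not 2>3, res = 24+4 = 28
n=2,j=4: not 2>4, res = 28+4 = 32
n=2,j=5: not 2>5, res = 32+4 = 36
n=2,j=6: not 2>6, res = 36+4 = 40
n=3,j=2: 3>2, res = 40+1 = 41
n=3,j=3: not 3>3, res = 41+4 = 45
n=3,j=4: not 3>4, res = 45+4 = 49
n=3,j=5: not 3>5, res = 49+4 = 53
n=3,j=6: not 3>6, res = 53+4 = 57

57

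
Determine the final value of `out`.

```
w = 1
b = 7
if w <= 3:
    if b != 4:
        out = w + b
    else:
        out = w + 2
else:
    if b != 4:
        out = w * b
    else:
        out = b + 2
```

w=1, b=7
w <= 3 is True; b != 4 is True
→ out = w + b = 8

8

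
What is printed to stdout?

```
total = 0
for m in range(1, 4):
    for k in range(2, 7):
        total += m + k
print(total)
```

90

m=1,k=2: total = 0+3 = 3
m=1,k=3: total = 3+4 = 7
m=1,k=4: total = 7+5 = 12
m=1,k=5: total = 12+6 = 18
m=1,k=6: total = 18+7 = 25
m=2,k=2: total = 25+4 = 29
m=2,k=3: total = 29+5 = 34
m=2,k=4: total = 34+6 = 40
m=2,k=5: total = 40+7 = 47
m=2,k=6: total = 47+8 = 55
m=3,k=2: total = 55+5 = 60
m=3,k=3: total = 60+6 = 66
m=3,k=4: total = 66+7 = 73
m=3,k=5: total = 73+8 = 81
m=3,k=6: total = 81+9 = 90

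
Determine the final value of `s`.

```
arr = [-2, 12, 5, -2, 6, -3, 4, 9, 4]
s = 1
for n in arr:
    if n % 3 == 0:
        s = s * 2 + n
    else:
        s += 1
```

174

n=-2: not %3==0, s = 1+1 = 2
n=12: %3==0, s = 2*2+12 = 16
n=5: not %3==0, s = 16+1 = 17
n=-2: not %3==0, s = 17+1 = 18
n=6: %3==0, s = 18*2+6 = 42
n=-3: %3==0, s = 42*2+(-3) = 81
n=4: not %3==0, s = 81+1 = 82
n=9: %3==0, s = 82*2+9 = 173
n=4: not %3==0, s = 173+1 = 174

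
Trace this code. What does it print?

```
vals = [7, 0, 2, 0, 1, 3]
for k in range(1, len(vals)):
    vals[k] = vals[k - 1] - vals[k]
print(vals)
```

k=1: vals[1] = 7-0 = 7 → [7, 7, 2, 0, 1, 3]
k=2: vals[2] = 7-2 = 5 → [7, 7, 5, 0, 1, 3]
k=3: vals[3] = 5-0 = 5 → [7, 7, 5, 5, 1, 3]
k=4: vals[4] = 5-1 = 4 → [7, 7, 5, 5, 4, 3]
k=5: vals[5] = 4-3 = 1 → [7, 7, 5, 5, 4, 1]

[7, 7, 5, 5, 4, 1]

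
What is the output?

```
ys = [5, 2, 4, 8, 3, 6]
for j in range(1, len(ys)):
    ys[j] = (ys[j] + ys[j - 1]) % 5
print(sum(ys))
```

17

j=1: ys[1] = (2+5)%5 = 2 → [5, 2, 4, 8, 3, 6]
j=2: ys[2] = (4+2)%5 = 1 → [5, 2, 1, 8, 3, 6]
j=3: ys[3] = (8+1)%5 = 4 → [5, 2, 1, 4, 3, 6]
j=4: ys[4] = (3+4)%5 = 2 → [5, 2, 1, 4, 2, 6]
j=5: ys[5] = (6+2)%5 = 3 → [5, 2, 1, 4, 2, 3]
sum = 17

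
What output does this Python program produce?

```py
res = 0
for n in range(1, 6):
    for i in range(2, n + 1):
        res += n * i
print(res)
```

125

n=2,i=2: res = 0+4 = 4
n=3,i=2: res = 4+6 = 10
n=3,i=3: res = 10+9 = 19
n=4,i=2: res = 19+8 = 27
n=4,i=3: res = 27+12 = 39
n=4,i=4: res = 39+16 = 55
n=5,i=2: res = 55+10 = 65
n=5,i=3: res = 65+15 = 80
n=5,i=4: res = 80+20 = 100
n=5,i=5: res = 100+25 = 125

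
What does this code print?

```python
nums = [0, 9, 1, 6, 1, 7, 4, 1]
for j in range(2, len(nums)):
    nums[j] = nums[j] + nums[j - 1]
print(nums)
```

j=2: nums[2] = 1+9 = 10 → [0, 9, 10, 6, 1, 7, 4, 1]
j=3: nums[3] = 6+10 = 16 → [0, 9, 10, 16, 1, 7, 4, 1]
j=4: nums[4] = 1+16 = 17 → [0, 9, 10, 16, 17, 7, 4, 1]
j=5: nums[5] = 7+17 = 24 → [0, 9, 10, 16, 17, 24, 4, 1]
j=6: nums[6] = 4+24 = 28 → [0, 9, 10, 16, 17, 24, 28, 1]
j=7: nums[7] = 1+28 = 29 → [0, 9, 10, 16, 17, 24, 28, 29]

[0, 9, 10, 16, 17, 24, 28, 29]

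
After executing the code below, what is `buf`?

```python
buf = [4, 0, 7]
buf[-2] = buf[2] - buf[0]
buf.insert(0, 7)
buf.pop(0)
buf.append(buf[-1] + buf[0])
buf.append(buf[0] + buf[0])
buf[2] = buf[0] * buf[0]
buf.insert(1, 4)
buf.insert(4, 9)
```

buf[-2] = buf[2]-buf[0] = 7-4 = 3 → [4, 3, 7]
insert 7 at 0 → [7, 4, 3, 7]
pop(0) removes 7 → [4, 3, 7]
append buf[-1]+buf[0] = 7+4 = 11 → [4, 3, 7, 11]
append buf[0]+buf[0] = 4+4 = 8 → [4, 3, 7, 11, 8]
buf[2] = buf[0]*buf[0] = 4*4 = 16 → [4, 3, 16, 11, 8]
insert 4 at 1 → [4, 4, 3, 16, 11, 8]
insert 9 at 4 → [4, 4, 3, 16, 9, 11, 8]

[4, 4, 3, 16, 9, 11, 8]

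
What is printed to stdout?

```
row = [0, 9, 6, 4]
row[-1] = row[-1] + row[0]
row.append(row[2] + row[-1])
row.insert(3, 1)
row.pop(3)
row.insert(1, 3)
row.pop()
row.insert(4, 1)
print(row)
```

row[-1] = row[-1]+row[0] = 4+0 = 4 → [0, 9, 6, 4]
append row[2]+row[-1] = 6+4 = 10 → [0, 9, 6, 4, 10]
insert 1 at 3 → [0, 9, 6, 1, 4, 10]
pop(3) removes 1 → [0, 9, 6, 4, 10]
insert 3 at 1 → [0, 3, 9, 6, 4, 10]
pop() removes 10 → [0, 3, 9, 6, 4]
insert 1 at 4 → [0, 3, 9, 6, 1, 4]

[0, 3, 9, 6, 1, 4]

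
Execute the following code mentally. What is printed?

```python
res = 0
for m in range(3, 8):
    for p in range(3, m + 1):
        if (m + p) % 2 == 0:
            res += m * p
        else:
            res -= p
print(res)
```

m=3,p=3: even sum, res = 0+9 = 9
m=4,p=3: odd sum, res = 9-3 = 6
m=4,p=4: even sum, res = 6+16 = 22
m=5,p=3: even sum, res = 22+15 = 37
m=5,p=4: odd sum, res = 37-4 = 33
m=5,p=5: even sum, res = 33+25 = 58
m=6,p=3: odd sum, res = 58-3 = 55
m=6,p=4: even sum, res = 55+24 = 79
m=6,p=5: odd sum, res = 79-5 = 74
m=6,p=6: even sum, res = 74+36 = 110
m=7,p=3: even sum, res = 110+21 = 131
m=7,p=4: odd sum, res = 131-4 = 127
m=7,p=5: even sum, res = 127+35 = 162
m=7,p=6: odd sum, res = 162-6 = 156
m=7,p=7: even sum, res = 156+49 = 205

205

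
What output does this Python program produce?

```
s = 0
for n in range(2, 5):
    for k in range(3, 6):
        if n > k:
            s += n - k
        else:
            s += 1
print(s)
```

n=2,k=3: not 2>3, s = 0+1 = 1
n=2,k=4: not 2>4, s = 1+1 = 2
n=2,k=5: not 2>5, s = 2+1 = 3
n=3,k=3: not 3>3, s = 3+1 = 4
n=3,k=4: not 3>4, s = 4+1 = 5
n=3,k=5: not 3>5, s = 5+1 = 6
n=4,k=3: 4>3, s = 6+1 = 7
n=4,k=4: not 4>4, s = 7+1 = 8
n=4,k=5: not 4>5, s = 8+1 = 9

9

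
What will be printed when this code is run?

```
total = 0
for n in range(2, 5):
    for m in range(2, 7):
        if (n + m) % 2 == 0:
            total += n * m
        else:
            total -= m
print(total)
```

68

n=2,m=2: even sum, total = 0+4 = 4
n=2,m=3: odd sum, total = 4-3 = 1
n=2,m=4: even sum, total = 1+8 = 9
n=2,m=5: odd sum, total = 9-5 = 4
n=2,m=6: even sum, total = 4+12 = 16
n=3,m=2: odd sum, total = 16-2 = 14
n=3,m=3: even sum, total = 14+9 = 23
n=3,m=4: odd sum, total = 23-4 = 19
n=3,m=5: even sum, total = 19+15 = 34
n=3,m=6: odd sum, total = 34-6 = 28
n=4,m=2: even sum, total = 28+8 = 36
n=4,m=3: odd sum, total = 36-3 = 33
n=4,m=4: even sum, total = 33+16 = 49
n=4,m=5: odd sum, total = 49-5 = 44
n=4,m=6: even sum, total = 44+24 = 68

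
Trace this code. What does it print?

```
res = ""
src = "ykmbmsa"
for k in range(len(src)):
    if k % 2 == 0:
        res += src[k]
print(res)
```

ymma

k=0: add 'y' → 'y'
k=1: skip
k=2: add 'm' → 'ym'
k=3: skip
k=4: add 'm' → 'ymm'
k=5: skip
k=6: add 'a' → 'ymma'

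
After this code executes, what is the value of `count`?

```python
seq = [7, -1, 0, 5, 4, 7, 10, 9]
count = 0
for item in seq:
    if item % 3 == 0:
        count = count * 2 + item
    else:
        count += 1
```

25

item=7: not %3==0, count = 0+1 = 1
item=-1: not %3==0, count = 1+1 = 2
item=0: %3==0, count = 2*2+0 = 4
item=5: not %3==0, count = 4+1 = 5
item=4: not %3==0, count = 5+1 = 6
item=7: not %3==0, count = 6+1 = 7
item=10: not %3==0, count = 7+1 = 8
item=9: %3==0, count = 8*2+9 = 25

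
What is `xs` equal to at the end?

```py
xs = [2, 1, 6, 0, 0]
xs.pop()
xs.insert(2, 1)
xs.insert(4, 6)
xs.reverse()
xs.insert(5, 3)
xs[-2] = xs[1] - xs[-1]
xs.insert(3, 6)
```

pop() removes 0 → [2, 1, 6, 0]
insert 1 at 2 → [2, 1, 1, 6, 0]
insert 6 at 4 → [2, 1, 1, 6, 6, 0]
reverse → [0, 6, 6, 1, 1, 2]
insert 3 at 5 → [0, 6, 6, 1, 1, 3, 2]
xs[-2] = xs[1]-xs[-1] = 6-2 = 4 → [0, 6, 6, 1, 1, 4, 2]
insert 6 at 3 → [0, 6, 6, 6, 1, 1, 4, 2]

[0, 6, 6, 6, 1, 1, 4, 2]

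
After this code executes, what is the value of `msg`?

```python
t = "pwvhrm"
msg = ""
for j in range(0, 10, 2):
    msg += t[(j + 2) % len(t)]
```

j=0: add t[2]='v' → 'v'
j=2: add t[4]='r' → 'vr'
j=4: add t[0]='p' → 'vrp'
j=6: add t[2]='v' → 'vrpv'
j=8: add t[4]='r' → 'vrpvr'

'vrpvr'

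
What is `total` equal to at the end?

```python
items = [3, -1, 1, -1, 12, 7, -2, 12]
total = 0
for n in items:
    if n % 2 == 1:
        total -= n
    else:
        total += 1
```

n=3: odd, total = 0-3 = -3
n=-1: odd, total = (-3)-(-1) = -2
n=1: odd, total = (-2)-1 = -3
n=-1: odd, total = (-3)-(-1) = -2
n=12: not odd, total = (-2)+1 = -1
n=7: odd, total = (-1)-7 = -8
n=-2: not odd, total = (-8)+1 = -7
n=12: not odd, total = (-7)+1 = -6

-6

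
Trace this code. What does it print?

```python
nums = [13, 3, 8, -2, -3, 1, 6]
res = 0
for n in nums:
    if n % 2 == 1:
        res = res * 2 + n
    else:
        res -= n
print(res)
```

81

n=13: odd, res = 0*2+13 = 13
n=3: odd, res = 13*2+3 = 29
n=8: not odd, res = 29-8 = 21
n=-2: not odd, res = 21-(-2) = 23
n=-3: odd, res = 23*2+(-3) = 43
n=1: odd, res = 43*2+1 = 87
n=6: not odd, res = 87-6 = 81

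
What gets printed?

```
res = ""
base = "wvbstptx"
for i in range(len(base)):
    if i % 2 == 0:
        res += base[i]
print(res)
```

wbtt

i=0: add 'w' → 'w'
i=1: skip
i=2: add 'b' → 'wb'
i=3: skip
i=4: add 't' → 'wbt'
i=5: skip
i=6: add 't' → 'wbtt'
i=7: skip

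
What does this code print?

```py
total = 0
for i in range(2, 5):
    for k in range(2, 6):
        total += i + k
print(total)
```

i=2,k=2: total = 0+4 = 4
i=2,k=3: total = 4+5 = 9
i=2,k=4: total = 9+6 = 15
i=2,k=5: total = 15+7 = 22
i=3,k=2: total = 22+5 = 27
i=3,k=3: total = 27+6 = 33
i=3,k=4: total = 33+7 = 40
i=3,k=5: total = 40+8 = 48
i=4,k=2: total = 48+6 = 54
i=4,k=3: total = 54+7 = 61
i=4,k=4: total = 61+8 = 69
i=4,k=5: total = 69+9 = 78

78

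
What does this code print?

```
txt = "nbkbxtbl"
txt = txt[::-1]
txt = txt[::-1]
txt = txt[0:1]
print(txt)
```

reverse → 'lbtxbkbn'
reverse → 'nbkbxtbl'
slice [0:1] → 'n'

n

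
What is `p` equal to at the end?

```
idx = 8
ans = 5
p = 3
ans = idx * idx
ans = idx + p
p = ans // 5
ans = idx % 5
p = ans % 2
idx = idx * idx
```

1

ans = 8*8 = 64
ans = 8+3 = 11
p = 11//5 = 2
ans = 8%5 = 3
p = 3%2 = 1
idx = 8*8 = 64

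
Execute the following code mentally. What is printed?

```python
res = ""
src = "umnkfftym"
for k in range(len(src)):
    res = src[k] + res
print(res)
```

mytffknmu

k=0: prepend 'u' → 'u'
k=1: prepend 'm' → 'mu'
k=2: prepend 'n' → 'nmu'
k=3: prepend 'k' → 'knmu'
k=4: prepend 'f' → 'fknmu'
k=5: prepend 'f' → 'ffknmu'
k=6: prepend 't' → 'tffknmu'
k=7: prepend 'y' → 'ytffknmu'
k=8: prepend 'm' → 'mytffknmu'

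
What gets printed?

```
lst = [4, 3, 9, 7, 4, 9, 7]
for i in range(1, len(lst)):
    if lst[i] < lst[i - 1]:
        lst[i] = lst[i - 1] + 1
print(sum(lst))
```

64

i=1: 3<4, lst[1] = 4+1 = 5 → [4, 5, 9, 7, 4, 9, 7]
i=2: 9>=5, unchanged → [4, 5, 9, 7, 4, 9, 7]
i=3: 7<9, lst[3] = 9+1 = 10 → [4, 5, 9, 10, 4, 9, 7]
i=4: 4<10, lst[4] = 10+1 = 11 → [4, 5, 9, 10, 11, 9, 7]
i=5: 9<11, lst[5] = 11+1 = 12 → [4, 5, 9, 10, 11, 12, 7]
i=6: 7<12, lst[6] = 12+1 = 13 → [4, 5, 9, 10, 11, 12, 13]
sum = 64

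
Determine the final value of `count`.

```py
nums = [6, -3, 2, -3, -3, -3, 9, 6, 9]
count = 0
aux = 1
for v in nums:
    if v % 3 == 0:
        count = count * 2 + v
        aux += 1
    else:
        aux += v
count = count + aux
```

v=6: %3==0, count = 0*2+6 = 6; aux=2
v=-3: %3==0, count = 6*2+(-3) = 9; aux=3
v=2: not %3==0; aux=5
v=-3: %3==0, count = 9*2+(-3) = 15; aux=6
v=-3: %3==0, count = 15*2+(-3) = 27; aux=7
v=-3: %3==0, count = 27*2+(-3) = 51; aux=8
v=9: %3==0, count = 51*2+9 = 111; aux=9
v=6: %3==0, count = 111*2+6 = 228; aux=10
v=9: %3==0, count = 228*2+9 = 465; aux=11
count+aux = 465+11 = 476

476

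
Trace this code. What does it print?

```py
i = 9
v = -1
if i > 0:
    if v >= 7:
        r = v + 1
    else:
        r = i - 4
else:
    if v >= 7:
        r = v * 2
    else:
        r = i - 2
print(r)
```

i=9, v=-1
i > 0 is True; v >= 7 is False
→ r = i - 4 = 5

5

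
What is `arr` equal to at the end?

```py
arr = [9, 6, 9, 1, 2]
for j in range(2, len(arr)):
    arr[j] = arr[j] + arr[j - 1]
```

[9, 6, 15, 16, 18]

j=2: arr[2] = 9+6 = 15 → [9, 6, 15, 1, 2]
j=3: arr[3] = 1+15 = 16 → [9, 6, 15, 16, 2]
j=4: arr[4] = 2+16 = 18 → [9, 6, 15, 16, 18]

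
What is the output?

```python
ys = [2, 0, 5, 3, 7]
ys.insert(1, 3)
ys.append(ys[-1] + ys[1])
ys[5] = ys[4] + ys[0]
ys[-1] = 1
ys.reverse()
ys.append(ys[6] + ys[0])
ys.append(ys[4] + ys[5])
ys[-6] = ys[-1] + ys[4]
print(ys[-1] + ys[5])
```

insert 3 at 1 → [2, 3, 0, 5, 3, 7]
append ys[-1]+ys[1] = 7+3 = 10 → [2, 3, 0, 5, 3, 7, 10]
ys[5] = ys[4]+ys[0] = 3+2 = 5 → [2, 3, 0, 5, 3, 5, 10]
ys[-1] = 1 → [2, 3, 0, 5, 3, 5, 1]
reverse → [1, 5, 3, 5, 0, 3, 2]
append ys[6]+ys[0] = 2+1 = 3 → [1, 5, 3, 5, 0, 3, 2, 3]
append ys[4]+ys[5] = 0+3 = 3 → [1, 5, 3, 5, 0, 3, 2, 3, 3]
ys[-6] = ys[-1]+ys[4] = 3+0 = 3 → [1, 5, 3, 3, 0, 3, 2, 3, 3]
ys[-1]+ys[5] = 3+3 = 6

6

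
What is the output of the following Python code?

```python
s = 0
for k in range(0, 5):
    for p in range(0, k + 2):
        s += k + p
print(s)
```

k=0,p=0: s = 0+0 = 0
k=0,p=1: s = 0+1 = 1
k=1,p=0: s = 1+1 = 2
k=1,p=1: s = 2+2 = 4
k=1,p=2: s = 4+3 = 7
k=2,p=0: s = 7+2 = 9
k=2,p=1: s = 9+3 = 12
k=2,p=2: s = 12+4 = 16
k=2,p=3: s = 16+5 = 21
k=3,p=0: s = 21+3 = 24
k=3,p=1: s = 24+4 = 28
k=3,p=2: s = 28+5 = 33
k=3,p=3: s = 33+6 = 39
k=3,p=4: s = 39+7 = 46
k=4,p=0: s = 46+4 = 50
k=4,p=1: s = 50+5 = 55
k=4,p=2: s = 55+6 = 61
k=4,p=3: s = 61+7 = 68
k=4,p=4: s = 68+8 = 76
k=4,p=5: s = 76+9 = 85

85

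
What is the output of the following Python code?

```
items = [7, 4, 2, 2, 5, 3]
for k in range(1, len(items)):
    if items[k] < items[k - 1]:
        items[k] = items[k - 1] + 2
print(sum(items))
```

k=1: 4<7, items[1] = 7+2 = 9 → [7, 9, 2, 2, 5, 3]
k=2: 2<9, items[2] = 9+2 = 11 → [7, 9, 11, 2, 5, 3]
k=3: 2<11, items[3] = 11+2 = 13 → [7, 9, 11, 13, 5, 3]
k=4: 5<13, items[4] = 13+2 = 15 → [7, 9, 11, 13, 15, 3]
k=5: 3<15, items[5] = 15+2 = 17 → [7, 9, 11, 13, 15, 17]
sum = 72

72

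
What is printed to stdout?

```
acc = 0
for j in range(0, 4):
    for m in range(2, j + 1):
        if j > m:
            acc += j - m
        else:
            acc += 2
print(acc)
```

5

j=2,m=2: not 2>2, acc = 0+2 = 2
j=3,m=2: 3>2, acc = 2+1 = 3
j=3,m=3: not 3>3, acc = 3+2 = 5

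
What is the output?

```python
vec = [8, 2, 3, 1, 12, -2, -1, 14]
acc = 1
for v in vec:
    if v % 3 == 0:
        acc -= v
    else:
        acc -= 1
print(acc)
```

v=8: not %3==0, acc = 1-1 = 0
v=2: not %3==0, acc = 0-1 = -1
v=3: %3==0, acc = (-1)-3 = -4
v=1: not %3==0, acc = (-4)-1 = -5
v=12: %3==0, acc = (-5)-12 = -17
v=-2: not %3==0, acc = (-17)-1 = -18
v=-1: not %3==0, acc = (-18)-1 = -19
v=14: not %3==0, acc = (-19)-1 = -20

-20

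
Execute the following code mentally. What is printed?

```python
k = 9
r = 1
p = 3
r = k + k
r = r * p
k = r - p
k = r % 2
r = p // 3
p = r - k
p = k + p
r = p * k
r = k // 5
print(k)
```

0

r = 9+9 = 18
r = 18*3 = 54
k = 54-3 = 51
k = 54%2 = 0
r = 3//3 = 1
p = 1-0 = 1
p = 0+1 = 1
r = 1*0 = 0
r = 0//5 = 0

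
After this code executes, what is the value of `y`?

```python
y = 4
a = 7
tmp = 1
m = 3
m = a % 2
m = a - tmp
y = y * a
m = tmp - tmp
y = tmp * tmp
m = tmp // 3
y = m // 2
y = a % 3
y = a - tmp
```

6

m = 7%2 = 1
m = 7-1 = 6
y = 4*7 = 28
m = 1-1 = 0
y = 1*1 = 1
m = 1//3 = 0
y = 0//2 = 0
y = 7%3 = 1
y = 7-1 = 6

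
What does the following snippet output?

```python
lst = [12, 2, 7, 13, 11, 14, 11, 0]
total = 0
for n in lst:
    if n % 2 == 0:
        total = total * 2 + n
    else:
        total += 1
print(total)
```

146

n=12: even, total = 0*2+12 = 12
n=2: even, total = 12*2+2 = 26
n=7: not even, total = 26+1 = 27
n=13: not even, total = 27+1 = 28
n=11: not even, total = 28+1 = 29
n=14: even, total = 29*2+14 = 72
n=11: not even, total = 72+1 = 73
n=0: even, total = 73*2+0 = 146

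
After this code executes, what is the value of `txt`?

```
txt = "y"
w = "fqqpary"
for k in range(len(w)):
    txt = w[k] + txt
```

'yrapqqfy'

k=0: prepend 'f' → 'fy'
k=1: prepend 'q' → 'qfy'
k=2: prepend 'q' → 'qqfy'
k=3: prepend 'p' → 'pqqfy'
k=4: prepend 'a' → 'apqqfy'
k=5: prepend 'r' → 'rapqqfy'
k=6: prepend 'y' → 'yrapqqfy'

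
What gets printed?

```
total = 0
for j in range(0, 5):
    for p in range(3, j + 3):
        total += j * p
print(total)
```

125

j=1,p=3: total = 0+3 = 3
j=2,p=3: total = 3+6 = 9
j=2,p=4: total = 9+8 = 17
j=3,p=3: total = 17+9 = 26
j=3,p=4: total = 26+12 = 38
j=3,p=5: total = 38+15 = 53
j=4,p=3: total = 53+12 = 65
j=4,p=4: total = 65+16 = 81
j=4,p=5: total = 81+20 = 101
j=4,p=6: total = 101+24 = 125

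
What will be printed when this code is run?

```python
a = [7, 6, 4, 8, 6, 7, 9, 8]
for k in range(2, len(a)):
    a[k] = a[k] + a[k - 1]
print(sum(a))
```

184

k=2: a[2] = 4+6 = 10 → [7, 6, 10, 8, 6, 7, 9, 8]
k=3: a[3] = 8+10 = 18 → [7, 6, 10, 18, 6, 7, 9, 8]
k=4: a[4] = 6+18 = 24 → [7, 6, 10, 18, 24, 7, 9, 8]
k=5: a[5] = 7+24 = 31 → [7, 6, 10, 18, 24, 31, 9, 8]
k=6: a[6] = 9+31 = 40 → [7, 6, 10, 18, 24, 31, 40, 8]
k=7: a[7] = 8+40 = 48 → [7, 6, 10, 18, 24, 31, 40, 48]
sum = 184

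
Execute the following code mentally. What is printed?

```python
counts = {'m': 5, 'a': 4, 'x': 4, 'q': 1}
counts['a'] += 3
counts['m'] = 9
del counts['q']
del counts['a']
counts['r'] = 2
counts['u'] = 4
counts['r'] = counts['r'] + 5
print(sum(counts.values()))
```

counts['a'] = 4+3 = 7 → {'m': 5, 'a': 7, 'x': 4, 'q': 1}
counts['m'] = 9 → {'m': 9, 'a': 7, 'x': 4, 'q': 1}
del 'q' → {'m': 9, 'a': 7, 'x': 4}
del 'a' → {'m': 9, 'x': 4}
counts['r'] = 2 → {'m': 9, 'x': 4, 'r': 2}
counts['u'] = 4 → {'m': 9, 'x': 4, 'r': 2, 'u': 4}
counts['r'] = counts['r']+5 = 7 → {'m': 9, 'x': 4, 'r': 7, 'u': 4}
sum of values = 24

24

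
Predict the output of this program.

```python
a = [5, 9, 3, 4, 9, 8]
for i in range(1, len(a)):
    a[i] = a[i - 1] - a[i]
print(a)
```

[5, -4, -7, -11, -20, -28]

i=1: a[1] = 5-9 = -4 → [5, -4, 3, 4, 9, 8]
i=2: a[2] = (-4)-3 = -7 → [5, -4, -7, 4, 9, 8]
i=3: a[3] = (-7)-4 = -11 → [5, -4, -7, -11, 9, 8]
i=4: a[4] = (-11)-9 = -20 → [5, -4, -7, -11, -20, 8]
i=5: a[5] = (-20)-8 = -28 → [5, -4, -7, -11, -20, -28]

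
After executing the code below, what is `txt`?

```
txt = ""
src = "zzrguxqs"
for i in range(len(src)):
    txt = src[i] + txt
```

i=0: prepend 'z' → 'z'
i=1: prepend 'z' → 'zz'
i=2: prepend 'r' → 'rzz'
i=3: prepend 'g' → 'grzz'
i=4: prepend 'u' → 'ugrzz'
i=5: prepend 'x' → 'xugrzz'
i=6: prepend 'q' → 'qxugrzz'
i=7: prepend 's' → 'sqxugrzz'

'sqxugrzz'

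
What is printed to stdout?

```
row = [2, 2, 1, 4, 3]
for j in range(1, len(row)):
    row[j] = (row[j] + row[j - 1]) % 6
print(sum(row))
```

14

j=1: row[1] = (2+2)%6 = 4 → [2, 4, 1, 4, 3]
j=2: row[2] = (1+4)%6 = 5 → [2, 4, 5, 4, 3]
j=3: row[3] = (4+5)%6 = 3 → [2, 4, 5, 3, 3]
j=4: row[4] = (3+3)%6 = 0 → [2, 4, 5, 3, 0]
sum = 14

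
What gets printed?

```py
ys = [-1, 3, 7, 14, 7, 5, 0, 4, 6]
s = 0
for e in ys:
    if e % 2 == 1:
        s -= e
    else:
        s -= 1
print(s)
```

-25

e=-1: odd, s = 0-(-1) = 1
e=3: odd, s = 1-3 = -2
e=7: odd, s = (-2)-7 = -9
e=14: not odd, s = (-9)-1 = -10
e=7: odd, s = (-10)-7 = -17
e=5: odd, s = (-17)-5 = -22
e=0: not odd, s = (-22)-1 = -23
e=4: not odd, s = (-23)-1 = -24
e=6: not odd, s = (-24)-1 = -25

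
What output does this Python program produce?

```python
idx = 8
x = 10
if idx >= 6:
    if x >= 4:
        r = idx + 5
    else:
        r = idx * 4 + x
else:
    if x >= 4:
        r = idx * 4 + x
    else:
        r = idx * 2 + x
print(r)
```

13

idx=8, x=10
idx >= 6 is True; x >= 4 is True
→ r = idx + 5 = 13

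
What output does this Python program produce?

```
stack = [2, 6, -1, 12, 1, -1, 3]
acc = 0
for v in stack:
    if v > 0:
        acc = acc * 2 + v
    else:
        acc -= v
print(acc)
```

v=2: >0, acc = 0*2+2 = 2
v=6: >0, acc = 2*2+6 = 10
v=-1: not >0, acc = 10-(-1) = 11
v=12: >0, acc = 11*2+12 = 34
v=1: >0, acc = 34*2+1 = 69
v=-1: not >0, acc = 69-(-1) = 70
v=3: >0, acc = 70*2+3 = 143

143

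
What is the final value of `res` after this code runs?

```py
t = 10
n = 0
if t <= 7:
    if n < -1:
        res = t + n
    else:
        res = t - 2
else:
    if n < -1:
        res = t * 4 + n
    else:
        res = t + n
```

10

t=10, n=0
t <= 7 is False; n < -1 is False
→ res = t + n = 10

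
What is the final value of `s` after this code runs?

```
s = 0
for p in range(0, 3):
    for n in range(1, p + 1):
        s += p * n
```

p=1,n=1: s = 0+1 = 1
p=2,n=1: s = 1+2 = 3
p=2,n=2: s = 3+4 = 7

7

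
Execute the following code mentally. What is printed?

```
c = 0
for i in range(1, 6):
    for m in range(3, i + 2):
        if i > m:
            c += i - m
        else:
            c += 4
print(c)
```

i=2,m=3: not 2>3, c = 0+4 = 4
i=3,m=3: not 3>3, c = 4+4 = 8
i=3,m=4: not 3>4, c = 8+4 = 12
i=4,m=3: 4>3, c = 12+1 = 13
i=4,m=4: not 4>4, c = 13+4 = 17
i=4,m=5: not 4>5, c = 17+4 = 21
i=5,m=3: 5>3, c = 21+2 = 23
i=5,m=4: 5>4, c = 23+1 = 24
i=5,m=5: not 5>5, c = 24+4 = 28
i=5,m=6: not 5>6, c = 28+4 = 32

32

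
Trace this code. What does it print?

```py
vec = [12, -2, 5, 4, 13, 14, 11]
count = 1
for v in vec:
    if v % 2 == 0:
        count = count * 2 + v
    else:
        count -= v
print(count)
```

69

v=12: even, count = 1*2+12 = 14
v=-2: even, count = 14*2+(-2) = 26
v=5: not even, count = 26-5 = 21
v=4: even, count = 21*2+4 = 46
v=13: not even, count = 46-13 = 33
v=14: even, count = 33*2+14 = 80
v=11: not even, count = 80-11 = 69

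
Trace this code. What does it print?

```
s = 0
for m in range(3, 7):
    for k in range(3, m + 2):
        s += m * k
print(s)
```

309

m=3,k=3: s = 0+9 = 9
m=3,k=4: s = 9+12 = 21
m=4,k=3: s = 21+12 = 33
m=4,k=4: s = 33+16 = 49
m=4,k=5: s = 49+20 = 69
m=5,k=3: s = 69+15 = 84
m=5,k=4: s = 84+20 = 104
m=5,k=5: s = 104+25 = 129
m=5,k=6: s = 129+30 = 159
m=6,k=3: s = 159+18 = 177
m=6,k=4: s = 177+24 = 201
m=6,k=5: s = 201+30 = 231
m=6,k=6: s = 231+36 = 267
m=6,k=7: s = 267+42 = 309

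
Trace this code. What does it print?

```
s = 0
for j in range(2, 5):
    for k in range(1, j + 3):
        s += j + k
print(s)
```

93

j=2,k=1: s = 0+3 = 3
j=2,k=2: s = 3+4 = 7
j=2,k=3: s = 7+5 = 12
j=2,k=4: s = 12+6 = 18
j=3,k=1: s = 18+4 = 22
j=3,k=2: s = 22+5 = 27
j=3,k=3: s = 27+6 = 33
j=3,k=4: s = 33+7 = 40
j=3,k=5: s = 40+8 = 48
j=4,k=1: s = 48+5 = 53
j=4,k=2: s = 53+6 = 59
j=4,k=3: s = 59+7 = 66
j=4,k=4: s = 66+8 = 74
j=4,k=5: s = 74+9 = 83
j=4,k=6: s = 83+10 = 93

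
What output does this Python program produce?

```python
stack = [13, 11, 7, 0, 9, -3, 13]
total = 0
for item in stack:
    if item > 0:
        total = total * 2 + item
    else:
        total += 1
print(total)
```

361

item=13: >0, total = 0*2+13 = 13
item=11: >0, total = 13*2+11 = 37
item=7: >0, total = 37*2+7 = 81
item=0: not >0, total = 81+1 = 82
item=9: >0, total = 82*2+9 = 173
item=-3: not >0, total = 173+1 = 174
item=13: >0, total = 174*2+13 = 361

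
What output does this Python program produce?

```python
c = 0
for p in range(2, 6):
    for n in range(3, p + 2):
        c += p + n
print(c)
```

p=2,n=3: c = 0+5 = 5
p=3,n=3: c = 5+6 = 11
p=3,n=4: c = 11+7 = 18
p=4,n=3: c = 18+7 = 25
p=4,n=4: c = 25+8 = 33
p=4,n=5: c = 33+9 = 42
p=5,n=3: c = 42+8 = 50
p=5,n=4: c = 50+9 = 59
p=5,n=5: c = 59+10 = 69
p=5,n=6: c = 69+11 = 80

80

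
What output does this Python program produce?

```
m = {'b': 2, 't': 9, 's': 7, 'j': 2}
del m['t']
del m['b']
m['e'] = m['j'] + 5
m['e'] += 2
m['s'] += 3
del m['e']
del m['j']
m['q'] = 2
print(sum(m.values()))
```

12

del 't' → {'b': 2, 's': 7, 'j': 2}
del 'b' → {'s': 7, 'j': 2}
m['e'] = m['j']+5 = 7 → {'s': 7, 'j': 2, 'e': 7}
m['e'] = 7+2 = 9 → {'s': 7, 'j': 2, 'e': 9}
m['s'] = 7+3 = 10 → {'s': 10, 'j': 2, 'e': 9}
del 'e' → {'s': 10, 'j': 2}
del 'j' → {'s': 10}
m['q'] = 2 → {'s': 10, 'q': 2}
sum of values = 12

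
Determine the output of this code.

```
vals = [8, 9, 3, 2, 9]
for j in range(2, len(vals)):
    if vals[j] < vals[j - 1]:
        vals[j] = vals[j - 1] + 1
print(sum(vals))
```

50

j=2: 3<9, vals[2] = 9+1 = 10 → [8, 9, 10, 2, 9]
j=3: 2<10, vals[3] = 10+1 = 11 → [8, 9, 10, 11, 9]
j=4: 9<11, vals[4] = 11+1 = 12 → [8, 9, 10, 11, 12]
sum = 50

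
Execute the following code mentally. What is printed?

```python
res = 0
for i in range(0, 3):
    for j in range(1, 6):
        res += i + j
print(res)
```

60

i=0,j=1: res = 0+1 = 1
i=0,j=2: res = 1+2 = 3
i=0,j=3: res = 3+3 = 6
i=0,j=4: res = 6+4 = 10
i=0,j=5: res = 10+5 = 15
i=1,j=1: res = 15+2 = 17
i=1,j=2: res = 17+3 = 20
i=1,j=3: res = 20+4 = 24
i=1,j=4: res = 24+5 = 29
i=1,j=5: res = 29+6 = 35
i=2,j=1: res = 35+3 = 38
i=2,j=2: res = 38+4 = 42
i=2,j=3: res = 42+5 = 47
i=2,j=4: res = 47+6 = 53
i=2,j=5: res = 53+7 = 60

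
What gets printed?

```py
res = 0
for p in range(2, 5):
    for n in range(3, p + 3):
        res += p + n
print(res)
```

66

p=2,n=3: res = 0+5 = 5
p=2,n=4: res = 5+6 = 11
p=3,n=3: res = 11+6 = 17
p=3,n=4: res = 17+7 = 24
p=3,n=5: res = 24+8 = 32
p=4,n=3: res = 32+7 = 39
p=4,n=4: res = 39+8 = 47
p=4,n=5: res = 47+9 = 56
p=4,n=6: res = 56+10 = 66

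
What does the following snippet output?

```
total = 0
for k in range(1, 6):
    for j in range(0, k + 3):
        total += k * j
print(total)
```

295

k=1,j=0: total = 0+0 = 0
k=1,j=1: total = 0+1 = 1
k=1,j=2: total = 1+2 = 3
k=1,j=3: total = 3+3 = 6
k=2,j=0: total = 6+0 = 6
k=2,j=1: total = 6+2 = 8
k=2,j=2: total = 8+4 = 12
k=2,j=3: total = 12+6 = 18
k=2,j=4: total = 18+8 = 26
k=3,j=0: total = 26+0 = 26
k=3,j=1: total = 26+3 = 29
k=3,j=2: total = 29+6 = 35
k=3,j=3: total = 35+9 = 44
k=3,j=4: total = 44+12 = 56
k=3,j=5: total = 56+15 = 71
k=4,j=0: total = 71+0 = 71
k=4,j=1: total = 71+4 = 75
k=4,j=2: total = 75+8 = 83
k=4,j=3: total = 83+12 = 95
k=4,j=4: total = 95+16 = 111
k=4,j=5: total = 111+20 = 131
k=4,j=6: total = 131+24 = 155
k=5,j=0: total = 155+0 = 155
k=5,j=1: total = 155+5 = 160
k=5,j=2: total = 160+10 = 170
k=5,j=3: total = 170+15 = 185
k=5,j=4: total = 185+20 = 205
k=5,j=5: total = 205+25 = 230
k=5,j=6: total = 230+30 = 260
k=5,j=7: total = 260+35 = 295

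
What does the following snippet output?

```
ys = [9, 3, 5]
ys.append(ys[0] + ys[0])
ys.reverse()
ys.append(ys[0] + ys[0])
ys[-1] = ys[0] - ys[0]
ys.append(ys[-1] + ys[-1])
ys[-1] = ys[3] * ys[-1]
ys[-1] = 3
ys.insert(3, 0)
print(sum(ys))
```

append ys[0]+ys[0] = 9+9 = 18 → [9, 3, 5, 18]
reverse → [18, 5, 3, 9]
append ys[0]+ys[0] = 18+18 = 36 → [18, 5, 3, 9, 36]
ys[-1] = ys[0]-ys[0] = 18-18 = 0 → [18, 5, 3, 9, 0]
append ys[-1]+ys[-1] = 0+0 = 0 → [18, 5, 3, 9, 0, 0]
ys[-1] = ys[3]*ys[-1] = 9*0 = 0 → [18, 5, 3, 9, 0, 0]
ys[-1] = 3 → [18, 5, 3, 9, 0, 3]
insert 0 at 3 → [18, 5, 3, 0, 9, 0, 3]
sum = 38

38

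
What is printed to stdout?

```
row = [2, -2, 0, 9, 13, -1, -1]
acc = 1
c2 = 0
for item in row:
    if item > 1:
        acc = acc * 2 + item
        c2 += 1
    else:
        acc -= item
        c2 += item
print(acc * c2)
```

item=2: >1, acc = 1*2+2 = 4; c2=1
item=-2: not >1, acc = 4-(-2) = 6; c2=-1
item=0: not >1, acc = 6-0 = 6; c2=-1
item=9: >1, acc = 6*2+9 = 21; c2=0
item=13: >1, acc = 21*2+13 = 55; c2=1
item=-1: not >1, acc = 55-(-1) = 56; c2=0
item=-1: not >1, acc = 56-(-1) = 57; c2=-1
acc*c2 = 57*(-1) = -57

-57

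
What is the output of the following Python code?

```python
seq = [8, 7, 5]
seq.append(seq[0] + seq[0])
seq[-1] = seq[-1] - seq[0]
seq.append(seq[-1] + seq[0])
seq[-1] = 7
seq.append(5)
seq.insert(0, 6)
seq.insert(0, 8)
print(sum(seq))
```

append seq[0]+seq[0] = 8+8 = 16 → [8, 7, 5, 16]
seq[-1] = seq[-1]-seq[0] = 16-8 = 8 → [8, 7, 5, 8]
append seq[-1]+seq[0] = 8+8 = 16 → [8, 7, 5, 8, 16]
seq[-1] = 7 → [8, 7, 5, 8, 7]
append 5 → [8, 7, 5, 8, 7, 5]
insert 6 at 0 → [6, 8, 7, 5, 8, 7, 5]
insert 8 at 0 → [8, 6, 8, 7, 5, 8, 7, 5]
sum = 54

54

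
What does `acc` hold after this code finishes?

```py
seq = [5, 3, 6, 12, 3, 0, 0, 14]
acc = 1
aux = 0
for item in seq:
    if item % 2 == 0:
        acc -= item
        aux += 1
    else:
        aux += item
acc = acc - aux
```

item=5: not even; aux=5
item=3: not even; aux=8
item=6: even, acc = 1-6 = -5; aux=9
item=12: even, acc = (-5)-12 = -17; aux=10
item=3: not even; aux=13
item=0: even, acc = (-17)-0 = -17; aux=14
item=0: even, acc = (-17)-0 = -17; aux=15
item=14: even, acc = (-17)-14 = -31; aux=16
acc-aux = (-31)-16 = -47

-47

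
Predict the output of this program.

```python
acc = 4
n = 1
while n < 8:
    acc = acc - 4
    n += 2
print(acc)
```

-12

n=1: acc = 4-4 = 0
n=3: acc = 0-4 = -4
n=5: acc = (-4)-4 = -8
n=7: acc = (-8)-4 = -12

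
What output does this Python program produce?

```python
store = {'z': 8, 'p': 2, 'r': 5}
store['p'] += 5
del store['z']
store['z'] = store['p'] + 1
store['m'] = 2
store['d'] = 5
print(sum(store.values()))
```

store['p'] = 2+5 = 7 → {'z': 8, 'p': 7, 'r': 5}
del 'z' → {'p': 7, 'r': 5}
store['z'] = store['p']+1 = 8 → {'p': 7, 'r': 5, 'z': 8}
store['m'] = 2 → {'p': 7, 'r': 5, 'z': 8, 'm': 2}
store['d'] = 5 → {'p': 7, 'r': 5, 'z': 8, 'm': 2, 'd': 5}
sum of values = 27

27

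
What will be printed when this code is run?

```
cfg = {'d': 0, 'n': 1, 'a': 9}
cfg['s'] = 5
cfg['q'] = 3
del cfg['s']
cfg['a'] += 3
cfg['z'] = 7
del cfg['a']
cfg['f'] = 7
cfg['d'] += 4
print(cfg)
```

cfg['s'] = 5 → {'d': 0, 'n': 1, 'a': 9, 's': 5}
cfg['q'] = 3 → {'d': 0, 'n': 1, 'a': 9, 's': 5, 'q': 3}
del 's' → {'d': 0, 'n': 1, 'a': 9, 'q': 3}
cfg['a'] = 9+3 = 12 → {'d': 0, 'n': 1, 'a': 12, 'q': 3}
cfg['z'] = 7 → {'d': 0, 'n': 1, 'a': 12, 'q': 3, 'z': 7}
del 'a' → {'d': 0, 'n': 1, 'q': 3, 'z': 7}
cfg['f'] = 7 → {'d': 0, 'n': 1, 'q': 3, 'z': 7, 'f': 7}
cfg['d'] = 0+4 = 4 → {'d': 4, 'n': 1, 'q': 3, 'z': 7, 'f': 7}

{'d': 4, 'n': 1, 'q': 3, 'z': 7, 'f': 7}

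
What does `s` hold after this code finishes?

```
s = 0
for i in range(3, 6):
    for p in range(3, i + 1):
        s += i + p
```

i=3,p=3: s = 0+6 = 6
i=4,p=3: s = 6+7 = 13
i=4,p=4: s = 13+8 = 21
i=5,p=3: s = 21+8 = 29
i=5,p=4: s = 29+9 = 38
i=5,p=5: s = 38+10 = 48

48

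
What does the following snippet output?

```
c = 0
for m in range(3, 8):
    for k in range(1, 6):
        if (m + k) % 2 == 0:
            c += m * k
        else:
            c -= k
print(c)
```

159

m=3,k=1: even sum, c = 0+3 = 3
m=3,k=2: odd sum, c = 3-2 = 1
m=3,k=3: even sum, c = 1+9 = 10
m=3,k=4: odd sum, c = 10-4 = 6
m=3,k=5: even sum, c = 6+15 = 21
m=4,k=1: odd sum, c = 21-1 = 20
m=4,k=2: even sum, c = 20+8 = 28
m=4,k=3: odd sum, c = 28-3 = 25
m=4,k=4: even sum, c = 25+16 = 41
m=4,k=5: odd sum, c = 41-5 = 36
m=5,k=1: even sum, c = 36+5 = 41
m=5,k=2: odd sum, c = 41-2 = 39
m=5,k=3: even sum, c = 39+15 = 54
m=5,k=4: odd sum, c = 54-4 = 50
m=5,k=5: even sum, c = 50+25 = 75
m=6,k=1: odd sum, c = 75-1 = 74
m=6,k=2: even sum, c = 74+12 = 86
m=6,k=3: odd sum, c = 86-3 = 83
m=6,k=4: even sum, c = 83+24 = 107
m=6,k=5: odd sum, c = 107-5 = 102
m=7,k=1: even sum, c = 102+7 = 109
m=7,k=2: odd sum, c = 109-2 = 107
m=7,k=3: even sum, c = 107+21 = 128
m=7,k=4: odd sum, c = 128-4 = 124
m=7,k=5: even sum, c = 124+35 = 159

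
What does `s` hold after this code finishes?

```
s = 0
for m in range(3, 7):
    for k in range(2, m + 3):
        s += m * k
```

m=3,k=2: s = 0+6 = 6
m=3,k=3: s = 6+9 = 15
m=3,k=4: s = 15+12 = 27
m=3,k=5: s = 27+15 = 42
m=4,k=2: s = 42+8 = 50
m=4,k=3: s = 50+12 = 62
m=4,k=4: s = 62+16 = 78
m=4,k=5: s = 78+20 = 98
m=4,k=6: s = 98+24 = 122
m=5,k=2: s = 122+10 = 132
m=5,k=3: s = 132+15 = 147
m=5,k=4: s = 147+20 = 167
m=5,k=5: s = 167+25 = 192
m=5,k=6: s = 192+30 = 222
m=5,k=7: s = 222+35 = 257
m=6,k=2: s = 257+12 = 269
m=6,k=3: s = 269+18 = 287
m=6,k=4: s = 287+24 = 311
m=6,k=5: s = 311+30 = 341
m=6,k=6: s = 341+36 = 377
m=6,k=7: s = 377+42 = 419
m=6,k=8: s = 419+48 = 467

467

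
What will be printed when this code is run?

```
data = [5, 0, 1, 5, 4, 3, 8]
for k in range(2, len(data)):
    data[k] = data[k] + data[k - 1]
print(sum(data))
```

k=2: data[2] = 1+0 = 1 → [5, 0, 1, 5, 4, 3, 8]
k=3: data[3] = 5+1 = 6 → [5, 0, 1, 6, 4, 3, 8]
k=4: data[4] = 4+6 = 10 → [5, 0, 1, 6, 10, 3, 8]
k=5: data[5] = 3+10 = 13 → [5, 0, 1, 6, 10, 13, 8]
k=6: data[6] = 8+13 = 21 → [5, 0, 1, 6, 10, 13, 21]
sum = 56

56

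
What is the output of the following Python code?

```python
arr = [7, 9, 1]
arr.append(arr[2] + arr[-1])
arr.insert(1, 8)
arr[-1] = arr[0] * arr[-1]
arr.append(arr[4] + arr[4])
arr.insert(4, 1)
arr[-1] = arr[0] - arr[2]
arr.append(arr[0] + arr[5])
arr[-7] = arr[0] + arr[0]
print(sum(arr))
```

65

append arr[2]+arr[-1] = 1+1 = 2 → [7, 9, 1, 2]
insert 8 at 1 → [7, 8, 9, 1, 2]
arr[-1] = arr[0]*arr[-1] = 7*2 = 14 → [7, 8, 9, 1, 14]
append arr[4]+arr[4] = 14+14 = 28 → [7, 8, 9, 1, 14, 28]
insert 1 at 4 → [7, 8, 9, 1, 1, 14, 28]
arr[-1] = arr[0]-arr[2] = 7-9 = -2 → [7, 8, 9, 1, 1, 14, -2]
append arr[0]+arr[5] = 7+14 = 21 → [7, 8, 9, 1, 1, 14, -2, 21]
arr[-7] = arr[0]+arr[0] = 7+7 = 14 → [7, 14, 9, 1, 1, 14, -2, 21]
sum = 65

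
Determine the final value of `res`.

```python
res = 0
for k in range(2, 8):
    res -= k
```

-27

k=2: res = 0-2 = -2
k=3: res = (-2)-3 = -5
k=4: res = (-5)-4 = -9
k=5: res = (-9)-5 = -14
k=6: res = (-14)-6 = -20
k=7: res = (-20)-7 = -27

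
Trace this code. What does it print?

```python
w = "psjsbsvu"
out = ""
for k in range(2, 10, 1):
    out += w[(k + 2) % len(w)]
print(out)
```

k=2: add w[4]='b' → 'b'
k=3: add w[5]='s' → 'bs'
k=4: add w[6]='v' → 'bsv'
k=5: add w[7]='u' → 'bsvu'
k=6: add w[0]='p' → 'bsvup'
k=7: add w[1]='s' → 'bsvups'
k=8: add w[2]='j' → 'bsvupsj'
k=9: add w[3]='s' → 'bsvupsjs'

bsvupsjs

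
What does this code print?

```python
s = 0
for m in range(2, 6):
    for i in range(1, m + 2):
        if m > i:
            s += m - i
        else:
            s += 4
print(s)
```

52

m=2,i=1: 2>1, s = 0+1 = 1
m=2,i=2: not 2>2, s = 1+4 = 5
m=2,i=3: not 2>3, s = 5+4 = 9
m=3,i=1: 3>1, s = 9+2 = 11
m=3,i=2: 3>2, s = 11+1 = 12
m=3,i=3: not 3>3, s = 12+4 = 16
m=3,i=4: not 3>4, s = 16+4 = 20
m=4,i=1: 4>1, s = 20+3 = 23
m=4,i=2: 4>2, s = 23+2 = 25
m=4,i=3: 4>3, s = 25+1 = 26
m=4,i=4: not 4>4, s = 26+4 = 30
m=4,i=5: not 4>5, s = 30+4 = 34
m=5,i=1: 5>1, s = 34+4 = 38
m=5,i=2: 5>2, s = 38+3 = 41
m=5,i=3: 5>3, s = 41+2 = 43
m=5,i=4: 5>4, s = 43+1 = 44
m=5,i=5: not 5>5, s = 44+4 = 48
m=5,i=6: not 5>6, s = 48+4 = 52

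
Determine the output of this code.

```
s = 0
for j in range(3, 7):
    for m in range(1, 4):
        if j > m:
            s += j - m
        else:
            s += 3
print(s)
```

j=3,m=1: 3>1, s = 0+2 = 2
j=3,m=2: 3>2, s = 2+1 = 3
j=3,m=3: not 3>3, s = 3+3 = 6
j=4,m=1: 4>1, s = 6+3 = 9
j=4,m=2: 4>2, s = 9+2 = 11
j=4,m=3: 4>3, s = 11+1 = 12
j=5,m=1: 5>1, s = 12+4 = 16
j=5,m=2: 5>2, s = 16+3 = 19
j=5,m=3: 5>3, s = 19+2 = 21
j=6,m=1: 6>1, s = 21+5 = 26
j=6,m=2: 6>2, s = 26+4 = 30
j=6,m=3: 6>3, s = 30+3 = 33

33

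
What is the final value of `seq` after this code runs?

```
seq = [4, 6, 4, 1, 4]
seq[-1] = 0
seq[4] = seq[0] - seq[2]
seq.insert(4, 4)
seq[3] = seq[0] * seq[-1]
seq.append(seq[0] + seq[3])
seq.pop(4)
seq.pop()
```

[4, 6, 4, 0, 0]

seq[-1] = 0 → [4, 6, 4, 1, 0]
seq[4] = seq[0]-seq[2] = 4-4 = 0 → [4, 6, 4, 1, 0]
insert 4 at 4 → [4, 6, 4, 1, 4, 0]
seq[3] = seq[0]*seq[-1] = 4*0 = 0 → [4, 6, 4, 0, 4, 0]
append seq[0]+seq[3] = 4+0 = 4 → [4, 6, 4, 0, 4, 0, 4]
pop(4) removes 4 → [4, 6, 4, 0, 0, 4]
pop() removes 4 → [4, 6, 4, 0, 0]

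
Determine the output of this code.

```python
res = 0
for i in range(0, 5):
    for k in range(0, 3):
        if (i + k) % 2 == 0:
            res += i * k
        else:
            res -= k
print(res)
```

9

i=0,k=0: even sum, res = 0+0 = 0
i=0,k=1: odd sum, res = 0-1 = -1
i=0,k=2: even sum, res = (-1)+0 = -1
i=1,k=0: odd sum, res = (-1)-0 = -1
i=1,k=1: even sum, res = (-1)+1 = 0
i=1,k=2: odd sum, res = 0-2 = -2
i=2,k=0: even sum, res = (-2)+0 = -2
i=2,k=1: odd sum, res = (-2)-1 = -3
i=2,k=2: even sum, res = (-3)+4 = 1
i=3,k=0: odd sum, res = 1-0 = 1
i=3,k=1: even sum, res = 1+3 = 4
i=3,k=2: odd sum, res = 4-2 = 2
i=4,k=0: even sum, res = 2+0 = 2
i=4,k=1: odd sum, res = 2-1 = 1
i=4,k=2: even sum, res = 1+8 = 9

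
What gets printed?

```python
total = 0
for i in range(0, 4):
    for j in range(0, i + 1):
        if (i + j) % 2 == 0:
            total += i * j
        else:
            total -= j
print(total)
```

i=0,j=0: even sum, total = 0+0 = 0
i=1,j=0: odd sum, total = 0-0 = 0
i=1,j=1: even sum, total = 0+1 = 1
i=2,j=0: even sum, total = 1+0 = 1
i=2,j=1: odd sum, total = 1-1 = 0
i=2,j=2: even sum, total = 0+4 = 4
i=3,j=0: odd sum, total = 4-0 = 4
i=3,j=1: even sum, total = 4+3 = 7
i=3,j=2: odd sum, total = 7-2 = 5
i=3,j=3: even sum, total = 5+9 = 14

14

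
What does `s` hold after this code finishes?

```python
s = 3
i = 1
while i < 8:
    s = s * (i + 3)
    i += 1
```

1814400

i=1: s = 3*4 = 12
i=2: s = 12*5 = 60
i=3: s = 60*6 = 360
i=4: s = 360*7 = 2520
i=5: s = 2520*8 = 20160
i=6: s = 20160*9 = 181440
i=7: s = 181440*10 = 1814400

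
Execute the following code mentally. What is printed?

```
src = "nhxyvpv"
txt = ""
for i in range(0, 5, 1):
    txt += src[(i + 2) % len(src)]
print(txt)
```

i=0: add src[2]='x' → 'x'
i=1: add src[3]='y' → 'xy'
i=2: add src[4]='v' → 'xyv'
i=3: add src[5]='p' → 'xyvp'
i=4: add src[6]='v' → 'xyvpv'

xyvpv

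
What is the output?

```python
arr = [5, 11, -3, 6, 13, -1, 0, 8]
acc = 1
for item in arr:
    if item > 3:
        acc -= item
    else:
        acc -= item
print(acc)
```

-38

item=5: >3, acc = 1-5 = -4
item=11: >3, acc = (-4)-11 = -15
item=-3: not >3, acc = (-15)-(-3) = -12
item=6: >3, acc = (-12)-6 = -18
item=13: >3, acc = (-18)-13 = -31
item=-1: not >3, acc = (-31)-(-1) = -30
item=0: not >3, acc = (-30)-0 = -30
item=8: >3, acc = (-30)-8 = -38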